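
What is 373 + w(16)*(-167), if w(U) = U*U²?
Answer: -683659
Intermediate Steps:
w(U) = U³
373 + w(16)*(-167) = 373 + 16³*(-167) = 373 + 4096*(-167) = 373 - 684032 = -683659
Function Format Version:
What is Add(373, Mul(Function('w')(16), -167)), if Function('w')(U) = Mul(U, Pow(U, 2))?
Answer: -683659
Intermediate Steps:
Function('w')(U) = Pow(U, 3)
Add(373, Mul(Function('w')(16), -167)) = Add(373, Mul(Pow(16, 3), -167)) = Add(373, Mul(4096, -167)) = Add(373, -684032) = -683659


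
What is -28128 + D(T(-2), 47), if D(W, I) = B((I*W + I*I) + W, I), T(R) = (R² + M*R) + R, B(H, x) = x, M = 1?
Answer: -28081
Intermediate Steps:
T(R) = R² + 2*R (T(R) = (R² + 1*R) + R = (R² + R) + R = (R + R²) + R = R² + 2*R)
D(W, I) = I
-28128 + D(T(-2), 47) = -28128 + 47 = -28081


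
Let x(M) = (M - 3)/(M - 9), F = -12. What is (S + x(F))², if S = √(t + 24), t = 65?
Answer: 4386/49 + 10*√89/7 ≈ 102.99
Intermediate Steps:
x(M) = (-3 + M)/(-9 + M)
S = √89 (S = √(65 + 24) = √89 ≈ 9.4340)
(S + x(F))² = (√89 + (-3 - 12)/(-9 - 12))² = (√89 - 15/(-21))² = (√89 - 1/21*(-15))² = (√89 + 5/7)² = (5/7 + √89)²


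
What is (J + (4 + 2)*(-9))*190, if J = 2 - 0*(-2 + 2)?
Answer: -9880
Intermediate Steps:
J = 2 (J = 2 - 0*0 = 2 - 5*0 = 2 + 0 = 2)
(J + (4 + 2)*(-9))*190 = (2 + (4 + 2)*(-9))*190 = (2 + 6*(-9))*190 = (2 - 54)*190 = -52*190 = -9880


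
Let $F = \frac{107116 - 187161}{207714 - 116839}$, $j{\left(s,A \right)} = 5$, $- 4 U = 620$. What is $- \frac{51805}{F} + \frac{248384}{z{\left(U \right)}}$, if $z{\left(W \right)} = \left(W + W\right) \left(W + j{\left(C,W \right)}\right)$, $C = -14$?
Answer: $\frac{10946581141739}{186104625} \approx 58820.0$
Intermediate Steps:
$U = -155$ ($U = \left(- \frac{1}{4}\right) 620 = -155$)
$z{\left(W \right)} = 2 W \left(5 + W\right)$ ($z{\left(W \right)} = \left(W + W\right) \left(W + 5\right) = 2 W \left(5 + W\right)$)
$F = - \frac{16009}{18175}$ ($F = - \frac{80045}{90875} = \left(-80045\right) \frac{1}{90875} = - \frac{16009}{18175} \approx -0.88083$)
$- \frac{51805}{F} + \frac{248384}{z{\left(U \right)}} = - \frac{51805}{- \frac{16009}{18175}} + \frac{248384}{2 \left(-155\right) \left(5 - 155\right)} = \left(-51805\right) \left(- \frac{18175}{16009}\right) + \frac{248384}{2 \left(-155\right) \left(-150\right)} = \frac{941555875}{16009} + \frac{248384}{46500} = \frac{941555875}{16009} + 248384 \cdot \frac{1}{46500} = \frac{941555875}{16009} + \frac{62096}{11625} = \frac{10946581141739}{186104625}$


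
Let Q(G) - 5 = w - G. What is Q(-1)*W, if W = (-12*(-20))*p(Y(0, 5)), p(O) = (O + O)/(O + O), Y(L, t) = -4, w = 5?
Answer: 2640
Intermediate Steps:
p(O) = 1 (p(O) = (2*O)/((2*O)) = (2*O)*(1/(2*O)) = 1)
W = 240 (W = -12*(-20)*1 = 240*1 = 240)
Q(G) = 10 - G (Q(G) = 5 + (5 - G) = 10 - G)
Q(-1)*W = (10 - 1*(-1))*240 = (10 + 1)*240 = 11*240 = 2640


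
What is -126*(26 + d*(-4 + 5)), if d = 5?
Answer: -3906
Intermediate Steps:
-126*(26 + d*(-4 + 5)) = -126*(26 + 5*(-4 + 5)) = -126*(26 + 5*1) = -126*(26 + 5) = -126*31 = -3906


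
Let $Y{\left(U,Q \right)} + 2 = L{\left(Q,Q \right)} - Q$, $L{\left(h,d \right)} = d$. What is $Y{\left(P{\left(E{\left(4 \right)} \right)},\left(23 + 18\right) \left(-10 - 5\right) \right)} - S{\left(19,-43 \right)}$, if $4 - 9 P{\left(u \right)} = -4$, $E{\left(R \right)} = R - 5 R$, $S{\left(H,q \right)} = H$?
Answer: $-21$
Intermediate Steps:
$E{\left(R \right)} = - 4 R$
$P{\left(u \right)} = \frac{8}{9}$ ($P{\left(u \right)} = \frac{4}{9} - - \frac{4}{9} = \frac{4}{9} + \frac{4}{9} = \frac{8}{9}$)
$Y{\left(U,Q \right)} = -2$ ($Y{\left(U,Q \right)} = -2 + \left(Q - Q\right) = -2 + 0 = -2$)
$Y{\left(P{\left(E{\left(4 \right)} \right)},\left(23 + 18\right) \left(-10 - 5\right) \right)} - S{\left(19,-43 \right)} = -2 - 19 = -21$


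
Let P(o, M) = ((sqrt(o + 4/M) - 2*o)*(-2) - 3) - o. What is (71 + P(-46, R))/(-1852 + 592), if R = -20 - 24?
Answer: 1/18 + 13*I*sqrt(33)/6930 ≈ 0.055556 + 0.010776*I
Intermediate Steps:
R = -44
P(o, M) = -3 - 2*sqrt(o + 4/M) + 3*o (P(o, M) = ((-2*sqrt(o + 4/M) + 4*o) - 3) - o = (-3 - 2*sqrt(o + 4/M) + 4*o) - o = -3 - 2*sqrt(o + 4/M) + 3*o)
(71 + P(-46, R))/(-1852 + 592) = (71 + (-3 - 2*sqrt(-46 + 4/(-44)) + 3*(-46)))/(-1852 + 592) = (71 + (-3 - 2*sqrt(-46 + 4*(-1/44)) - 138))/(-1260) = (71 + (-3 - 2*sqrt(-46 - 1/11) - 138))*(-1/1260) = (71 + (-3 - 26*I*sqrt(33)/11 - 138))*(-1/1260) = (71 + (-141 - 26*I*sqrt(33)/11))*(-1/1260) = (-70 - 26*I*sqrt(33)/11)*(-1/1260) = 1/18 + 13*I*sqrt(33)/6930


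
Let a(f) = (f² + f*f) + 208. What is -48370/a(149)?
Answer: -4837/4461 ≈ -1.0843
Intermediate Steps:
a(f) = 208 + 2*f² (a(f) = (f² + f²) + 208 = 2*f² + 208 = 208 + 2*f²)
-48370/a(149) = -48370/(208 + 2*149²) = -48370/(208 + 2*22201) = -48370/(208 + 44402) = -48370/44610 = -48370*1/44610 = -4837/4461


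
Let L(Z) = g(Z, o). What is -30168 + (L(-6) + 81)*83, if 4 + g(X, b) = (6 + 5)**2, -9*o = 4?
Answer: -13734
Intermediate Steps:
o = -4/9 (o = -1/9*4 = -4/9 ≈ -0.44444)
g(X, b) = 117 (g(X, b) = -4 + (6 + 5)**2 = -4 + 11**2 = -4 + 121 = 117)
L(Z) = 117
-30168 + (L(-6) + 81)*83 = -30168 + (117 + 81)*83 = -30168 + 198*83 = -30168 + 16434 = -13734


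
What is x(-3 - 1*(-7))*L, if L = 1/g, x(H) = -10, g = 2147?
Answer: -10/2147 ≈ -0.0046577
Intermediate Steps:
L = 1/2147 ≈ 0.00046577
x(-3 - 1*(-7))*L = -10*1/2147 = -10/2147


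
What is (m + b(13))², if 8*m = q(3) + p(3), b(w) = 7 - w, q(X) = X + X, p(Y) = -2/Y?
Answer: 256/9 ≈ 28.444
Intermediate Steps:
q(X) = 2*X
m = ⅔ (m = (2*3 - 2/3)/8 = (6 - 2*⅓)/8 = (6 - ⅔)/8 = (⅛)*(16/3) = ⅔ ≈ 0.66667)
(m + b(13))² = (⅔ + (7 - 1*13))² = (⅔ + (7 - 13))² = (⅔ - 6)² = (-16/3)² = 256/9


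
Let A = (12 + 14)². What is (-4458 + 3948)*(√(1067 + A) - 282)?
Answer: 143820 - 510*√1743 ≈ 1.2253e+5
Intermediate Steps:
A = 676 (A = 26² = 676)
(-4458 + 3948)*(√(1067 + A) - 282) = (-4458 + 3948)*(√(1067 + 676) - 282) = -510*(√1743 - 282) = -510*(-282 + √1743) = 143820 - 510*√1743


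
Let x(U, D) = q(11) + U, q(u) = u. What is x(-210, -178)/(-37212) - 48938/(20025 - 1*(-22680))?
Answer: -604194187/529712820 ≈ -1.1406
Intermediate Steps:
x(U, D) = 11 + U
x(-210, -178)/(-37212) - 48938/(20025 - 1*(-22680)) = (11 - 210)/(-37212) - 48938/(20025 - 1*(-22680)) = -199*(-1/37212) - 48938/(20025 + 22680) = 199/37212 - 48938/42705 = -604194187/529712820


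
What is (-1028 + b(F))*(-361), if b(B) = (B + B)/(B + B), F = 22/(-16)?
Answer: 370747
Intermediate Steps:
F = -11/8 (F = 22*(-1/16) = -11/8 ≈ -1.3750)
b(B) = 1 (b(B) = (2*B)/((2*B)) = (2*B)*(1/(2*B)) = 1)
(-1028 + b(F))*(-361) = (-1028 + 1)*(-361) = -1027*(-361) = 370747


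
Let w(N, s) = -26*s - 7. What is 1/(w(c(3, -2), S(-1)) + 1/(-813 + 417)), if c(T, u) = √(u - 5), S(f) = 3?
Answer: -396/33661 ≈ -0.011764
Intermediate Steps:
c(T, u) = √(-5 + u)
w(N, s) = -7 - 26*s
1/(w(c(3, -2), S(-1)) + 1/(-813 + 417)) = 1/((-7 - 26*3) + 1/(-813 + 417)) = 1/((-7 - 78) + 1/(-396)) = 1/(-85 - 1/396) = 1/(-33661/396) = -396/33661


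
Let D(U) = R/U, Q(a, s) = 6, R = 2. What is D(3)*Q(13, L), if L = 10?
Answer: 4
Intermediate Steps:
D(U) = 2/U
D(3)*Q(13, L) = (2/3)*6 = (2*(⅓))*6 = (⅔)*6 = 4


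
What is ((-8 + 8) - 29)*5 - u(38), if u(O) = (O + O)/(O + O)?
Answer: -146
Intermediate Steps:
u(O) = 1 (u(O) = (2*O)/((2*O)) = (2*O)*(1/(2*O)) = 1)
((-8 + 8) - 29)*5 - u(38) = ((-8 + 8) - 29)*5 - 1*1 = (0 - 29)*5 - 1 = -29*5 - 1 = -145 - 1 = -146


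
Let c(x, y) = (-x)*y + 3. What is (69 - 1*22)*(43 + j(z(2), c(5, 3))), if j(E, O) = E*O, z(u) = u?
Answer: 893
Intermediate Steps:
c(x, y) = 3 - x*y (c(x, y) = -x*y + 3 = 3 - x*y)
(69 - 1*22)*(43 + j(z(2), c(5, 3))) = (69 - 1*22)*(43 + 2*(3 - 1*5*3)) = (69 - 22)*(43 + 2*(3 - 15)) = 47*(43 + 2*(-12)) = 47*(43 - 24) = 47*19 = 893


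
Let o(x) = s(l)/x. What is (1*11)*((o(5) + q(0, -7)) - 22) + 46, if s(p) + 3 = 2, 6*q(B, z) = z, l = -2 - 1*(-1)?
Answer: -6331/30 ≈ -211.03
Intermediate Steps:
l = -1 (l = -2 + 1 = -1)
q(B, z) = z/6
s(p) = -1 (s(p) = -3 + 2 = -1)
o(x) = -1/x
(1*11)*((o(5) + q(0, -7)) - 22) + 46 = (1*11)*((-1/5 + (⅙)*(-7)) - 22) + 46 = 11*((-1*⅕ - 7/6) - 22) + 46 = 11*((-⅕ - 7/6) - 22) + 46 = 11*(-41/30 - 22) + 46 = 11*(-701/30) + 46 = -7711/30 + 46 = -6331/30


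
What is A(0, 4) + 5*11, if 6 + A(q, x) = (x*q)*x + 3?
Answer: 52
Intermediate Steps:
A(q, x) = -3 + q*x² (A(q, x) = -6 + ((x*q)*x + 3) = -6 + ((q*x)*x + 3) = -6 + (q*x² + 3) = -6 + (3 + q*x²) = -3 + q*x²)
A(0, 4) + 5*11 = (-3 + 0*4²) + 5*11 = (-3 + 0*16) + 55 = (-3 + 0) + 55 = -3 + 55 = 52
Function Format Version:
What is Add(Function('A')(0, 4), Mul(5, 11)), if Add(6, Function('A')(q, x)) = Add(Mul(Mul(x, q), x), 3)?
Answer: 52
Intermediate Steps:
Function('A')(q, x) = Add(-3, Mul(q, Pow(x, 2))) (Function('A')(q, x) = Add(-6, Add(Mul(Mul(x, q), x), 3)) = Add(-6, Add(Mul(Mul(q, x), x), 3)) = Add(-6, Add(Mul(q, Pow(x, 2)), 3)) = Add(-6, Add(3, Mul(q, Pow(x, 2)))) = Add(-3, Mul(q, Pow(x, 2))))
Add(Function('A')(0, 4), Mul(5, 11)) = Add(Add(-3, Mul(0, Pow(4, 2))), Mul(5, 11)) = Add(Add(-3, Mul(0, 16)), 55) = Add(Add(-3, 0), 55) = Add(-3, 55) = 52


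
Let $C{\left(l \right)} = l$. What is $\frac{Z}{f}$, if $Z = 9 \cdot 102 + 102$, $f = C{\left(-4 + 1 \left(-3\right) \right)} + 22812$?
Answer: $\frac{204}{4561} \approx 0.044727$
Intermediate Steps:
$f = 22805$ ($f = \left(-4 + 1 \left(-3\right)\right) + 22812 = \left(-4 - 3\right) + 22812 = -7 + 22812 = 22805$)
$Z = 1020$ ($Z = 918 + 102 = 1020$)
$\frac{Z}{f} = \frac{1020}{22805} = 1020 \cdot \frac{1}{22805} = \frac{204}{4561}$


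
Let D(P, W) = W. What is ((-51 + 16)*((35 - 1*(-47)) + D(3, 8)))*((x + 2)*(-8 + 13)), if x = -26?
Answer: 378000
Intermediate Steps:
((-51 + 16)*((35 - 1*(-47)) + D(3, 8)))*((x + 2)*(-8 + 13)) = ((-51 + 16)*((35 - 1*(-47)) + 8))*((-26 + 2)*(-8 + 13)) = (-35*((35 + 47) + 8))*(-24*5) = -35*(82 + 8)*(-120) = -35*90*(-120) = -3150*(-120) = 378000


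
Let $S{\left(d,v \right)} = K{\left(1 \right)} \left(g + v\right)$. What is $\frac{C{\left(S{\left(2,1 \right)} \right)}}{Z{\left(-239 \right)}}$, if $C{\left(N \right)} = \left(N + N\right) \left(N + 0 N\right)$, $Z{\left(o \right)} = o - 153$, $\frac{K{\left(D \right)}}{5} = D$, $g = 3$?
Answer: $- \frac{100}{49} \approx -2.0408$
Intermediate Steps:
$K{\left(D \right)} = 5 D$
$Z{\left(o \right)} = -153 + o$
$S{\left(d,v \right)} = 15 + 5 v$ ($S{\left(d,v \right)} = 5 \cdot 1 \left(3 + v\right) = 5 \left(3 + v\right) = 15 + 5 v$)
$C{\left(N \right)} = 2 N^{2}$ ($C{\left(N \right)} = 2 N \left(N + 0\right) = 2 N N = 2 N^{2}$)
$\frac{C{\left(S{\left(2,1 \right)} \right)}}{Z{\left(-239 \right)}} = \frac{2 \left(15 + 5 \cdot 1\right)^{2}}{-153 - 239} = \frac{2 \left(15 + 5\right)^{2}}{-392} = 2 \cdot 20^{2} \left(- \frac{1}{392}\right) = 2 \cdot 400 \left(- \frac{1}{392}\right) = 800 \left(- \frac{1}{392}\right) = - \frac{100}{49}$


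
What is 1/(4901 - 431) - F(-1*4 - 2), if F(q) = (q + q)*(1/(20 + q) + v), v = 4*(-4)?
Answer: -5980853/31290 ≈ -191.14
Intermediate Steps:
v = -16
F(q) = 2*q*(-16 + 1/(20 + q)) (F(q) = (q + q)*(1/(20 + q) - 16) = (2*q)*(-16 + 1/(20 + q)) = 2*q*(-16 + 1/(20 + q)))
1/(4901 - 431) - F(-1*4 - 2) = 1/(4901 - 431) - 2*(-1*4 - 2)*(-319 - 16*(-1*4 - 2))/(20 + (-1*4 - 2)) = 1/4470 - 2*(-4 - 2)*(-319 - 16*(-4 - 2))/(20 + (-4 - 2)) = 1/4470 - 2*(-6)*(-319 - 16*(-6))/(20 - 6) = 1/4470 - 2*(-6)*(-319 + 96)/14 = 1/4470 - 2*(-6)*(-223)/14 = 1/4470 - 1*1338/7 = 1/4470 - 1338/7 = -5980853/31290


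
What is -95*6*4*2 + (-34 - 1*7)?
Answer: -4601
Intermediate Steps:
-95*6*4*2 + (-34 - 1*7) = -2280*2 + (-34 - 7) = -95*48 - 41 = -4560 - 41 = -4601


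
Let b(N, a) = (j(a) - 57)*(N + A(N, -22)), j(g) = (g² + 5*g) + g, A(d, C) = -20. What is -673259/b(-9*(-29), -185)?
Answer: -673259/7966978 ≈ -0.084506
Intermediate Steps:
j(g) = g² + 6*g
b(N, a) = (-57 + a*(6 + a))*(-20 + N) (b(N, a) = (a*(6 + a) - 57)*(N - 20) = (-57 + a*(6 + a))*(-20 + N))
-673259/b(-9*(-29), -185) = -673259/(1140 - (-513)*(-29) - 20*(-185)*(6 - 185) - 9*(-29)*(-185)*(6 - 185)) = -673259/(1140 - 57*261 - 20*(-185)*(-179) + 261*(-185)*(-179)) = -673259/(1140 - 14877 - 662300 + 8643015) = -673259/7966978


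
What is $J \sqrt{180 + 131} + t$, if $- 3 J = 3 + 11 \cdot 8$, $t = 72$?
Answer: $72 - \frac{91 \sqrt{311}}{3} \approx -462.93$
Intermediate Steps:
$J = - \frac{91}{3}$ ($J = - \frac{3 + 11 \cdot 8}{3} = - \frac{3 + 88}{3} = \left(- \frac{1}{3}\right) 91 = - \frac{91}{3} \approx -30.333$)
$J \sqrt{180 + 131} + t = - \frac{91 \sqrt{180 + 131}}{3} + 72 = - \frac{91 \sqrt{311}}{3} + 72 = 72 - \frac{91 \sqrt{311}}{3}$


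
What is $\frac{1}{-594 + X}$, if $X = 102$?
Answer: $- \frac{1}{492} \approx -0.0020325$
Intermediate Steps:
$\frac{1}{-594 + X} = \frac{1}{-594 + 102} = \frac{1}{-492} = - \frac{1}{492}$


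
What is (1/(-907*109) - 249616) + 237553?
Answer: -1192584370/98863 ≈ -12063.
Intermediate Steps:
(1/(-907*109) - 249616) + 237553 = (1/(-98863) - 249616) + 237553 = (-1/98863 - 249616) + 237553 = -24677786609/98863 + 237553 = -1192584370/98863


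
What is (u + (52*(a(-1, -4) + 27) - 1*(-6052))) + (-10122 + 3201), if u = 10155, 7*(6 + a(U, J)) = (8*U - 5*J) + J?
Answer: 73062/7 ≈ 10437.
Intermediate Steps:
a(U, J) = -6 - 4*J/7 + 8*U/7 (a(U, J) = -6 + ((8*U - 5*J) + J)/7 = -6 + ((-5*J + 8*U) + J)/7 = -6 + (-4*J + 8*U)/7 = -6 + (-4*J/7 + 8*U/7) = -6 - 4*J/7 + 8*U/7)
(u + (52*(a(-1, -4) + 27) - 1*(-6052))) + (-10122 + 3201) = (10155 + (52*((-6 - 4/7*(-4) + (8/7)*(-1)) + 27) - 1*(-6052))) + (-10122 + 3201) = (10155 + (52*((-6 + 16/7 - 8/7) + 27) + 6052)) - 6921 = (10155 + (52*(-34/7 + 27) + 6052)) - 6921 = (10155 + (52*(155/7) + 6052)) - 6921 = (10155 + (8060/7 + 6052)) - 6921 = (10155 + 50424/7) - 6921 = 121509/7 - 6921 = 73062/7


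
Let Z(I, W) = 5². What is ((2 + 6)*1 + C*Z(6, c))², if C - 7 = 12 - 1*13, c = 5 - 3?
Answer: 24964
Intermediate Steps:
c = 2
Z(I, W) = 25
C = 6 (C = 7 + (12 - 1*13) = 7 + (12 - 13) = 7 - 1 = 6)
((2 + 6)*1 + C*Z(6, c))² = ((2 + 6)*1 + 6*25)² = (8*1 + 150)² = (8 + 150)² = 158² = 24964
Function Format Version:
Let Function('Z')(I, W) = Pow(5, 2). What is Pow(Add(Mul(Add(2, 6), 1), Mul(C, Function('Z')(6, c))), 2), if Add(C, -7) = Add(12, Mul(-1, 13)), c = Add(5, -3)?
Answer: 24964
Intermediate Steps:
c = 2
Function('Z')(I, W) = 25
C = 6 (C = Add(7, Add(12, Mul(-1, 13))) = Add(7, Add(12, -13)) = Add(7, -1) = 6)
Pow(Add(Mul(Add(2, 6), 1), Mul(C, Function('Z')(6, c))), 2) = Pow(Add(Mul(Add(2, 6), 1), Mul(6, 25)), 2) = Pow(Add(Mul(8, 1), 150), 2) = Pow(Add(8, 150), 2) = Pow(158, 2) = 24964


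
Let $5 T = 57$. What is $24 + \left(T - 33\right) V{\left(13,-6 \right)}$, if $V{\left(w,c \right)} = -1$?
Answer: $\frac{228}{5} \approx 45.6$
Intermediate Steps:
$T = \frac{57}{5}$ ($T = \frac{1}{5} \cdot 57 = \frac{57}{5} \approx 11.4$)
$24 + \left(T - 33\right) V{\left(13,-6 \right)} = 24 + \left(\frac{57}{5} - 33\right) \left(-1\right) = 24 - - \frac{108}{5} = 24 + \frac{108}{5} = \frac{228}{5}$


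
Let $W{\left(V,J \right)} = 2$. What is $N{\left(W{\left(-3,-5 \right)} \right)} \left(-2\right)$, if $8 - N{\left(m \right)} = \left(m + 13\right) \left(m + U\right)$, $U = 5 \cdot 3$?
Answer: $494$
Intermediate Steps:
$U = 15$
$N{\left(m \right)} = 8 - \left(13 + m\right) \left(15 + m\right)$ ($N{\left(m \right)} = 8 - \left(m + 13\right) \left(m + 15\right) = 8 - \left(13 + m\right) \left(15 + m\right)$)
$N{\left(W{\left(-3,-5 \right)} \right)} \left(-2\right) = \left(-187 - 2^{2} - 56\right) \left(-2\right) = \left(-187 - 4 - 56\right) \left(-2\right) = \left(-247\right) \left(-2\right) = 494$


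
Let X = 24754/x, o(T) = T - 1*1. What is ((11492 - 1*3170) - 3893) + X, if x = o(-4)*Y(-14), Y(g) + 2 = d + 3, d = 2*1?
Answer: 41681/15 ≈ 2778.7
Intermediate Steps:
d = 2
Y(g) = 3 (Y(g) = -2 + (2 + 3) = -2 + 5 = 3)
o(T) = -1 + T (o(T) = T - 1 = -1 + T)
x = -15 (x = (-1 - 4)*3 = -5*3 = -15)
X = -24754/15 (X = 24754/(-15) = 24754*(-1/15) = -24754/15 ≈ -1650.3)
((11492 - 1*3170) - 3893) + X = ((11492 - 1*3170) - 3893) - 24754/15 = ((11492 - 3170) - 3893) - 24754/15 = (8322 - 3893) - 24754/15 = 4429 - 24754/15 = 41681/15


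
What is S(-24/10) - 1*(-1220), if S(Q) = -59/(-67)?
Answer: 81799/67 ≈ 1220.9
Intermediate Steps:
S(Q) = 59/67 (S(Q) = -59*(-1/67) = 59/67)
S(-24/10) - 1*(-1220) = 59/67 - 1*(-1220) = 59/67 + 1220 = 81799/67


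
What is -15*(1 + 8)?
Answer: -135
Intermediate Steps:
-15*(1 + 8) = -15*9 = -135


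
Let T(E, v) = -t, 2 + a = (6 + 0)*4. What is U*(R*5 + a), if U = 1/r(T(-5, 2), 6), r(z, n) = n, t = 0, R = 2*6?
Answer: 41/3 ≈ 13.667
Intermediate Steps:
R = 12
a = 22 (a = -2 + (6 + 0)*4 = -2 + 6*4 = -2 + 24 = 22)
T(E, v) = 0 (T(E, v) = -1*0 = 0)
U = ⅙ (U = 1/6 = ⅙ ≈ 0.16667)
U*(R*5 + a) = (12*5 + 22)/6 = (60 + 22)/6 = (⅙)*82 = 41/3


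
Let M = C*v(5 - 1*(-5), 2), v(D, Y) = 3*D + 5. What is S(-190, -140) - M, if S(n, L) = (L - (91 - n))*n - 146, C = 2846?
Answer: -19766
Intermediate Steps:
v(D, Y) = 5 + 3*D
S(n, L) = -146 + n*(-91 + L + n) (S(n, L) = (L + (-91 + n))*n - 146 = (-91 + L + n)*n - 146 = n*(-91 + L + n) - 146 = -146 + n*(-91 + L + n))
M = 99610 (M = 2846*(5 + 3*(5 - 1*(-5))) = 2846*(5 + 3*(5 + 5)) = 2846*(5 + 3*10) = 2846*(5 + 30) = 2846*35 = 99610)
S(-190, -140) - M = (-146 + (-190)² - 91*(-190) - 140*(-190)) - 1*99610 = (-146 + 36100 + 17290 + 26600) - 99610 = 79844 - 99610 = -19766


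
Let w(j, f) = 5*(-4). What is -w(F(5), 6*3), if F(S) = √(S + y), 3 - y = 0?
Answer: 20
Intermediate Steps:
y = 3 (y = 3 - 1*0 = 3 + 0 = 3)
F(S) = √(3 + S) (F(S) = √(S + 3) = √(3 + S))
w(j, f) = -20
-w(F(5), 6*3) = -1*(-20) = 20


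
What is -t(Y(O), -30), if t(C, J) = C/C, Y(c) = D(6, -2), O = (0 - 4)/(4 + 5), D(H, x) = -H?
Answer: -1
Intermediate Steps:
O = -4/9 ≈ -0.44444
Y(c) = -6 (Y(c) = -1*6 = -6)
t(C, J) = 1
-t(Y(O), -30) = -1*1 = -1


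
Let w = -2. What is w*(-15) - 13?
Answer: 17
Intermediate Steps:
w*(-15) - 13 = -2*(-15) - 13 = 30 - 13 = 17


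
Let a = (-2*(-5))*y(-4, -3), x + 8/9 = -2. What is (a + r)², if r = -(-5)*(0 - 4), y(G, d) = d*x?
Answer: 40000/9 ≈ 4444.4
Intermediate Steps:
x = -26/9 (x = -8/9 - 2 = -26/9 ≈ -2.8889)
y(G, d) = -26*d/9 (y(G, d) = d*(-26/9) = -26*d/9)
a = 260/3 (a = (-2*(-5))*(-26/9*(-3)) = 10*(26/3) = 260/3 ≈ 86.667)
r = -20 (r = -(-5)*(-4) = -1*20 = -20)
(a + r)² = (260/3 - 20)² = (200/3)² = 40000/9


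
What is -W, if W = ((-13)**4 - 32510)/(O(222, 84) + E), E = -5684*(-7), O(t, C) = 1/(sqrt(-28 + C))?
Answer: 799897952/8059341533 - 718*sqrt(14)/8059341533 ≈ 0.099251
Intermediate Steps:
O(t, C) = 1/sqrt(-28 + C)
E = 39788
W = -3949/(39788 + sqrt(14)/28) (W = ((-13)**4 - 32510)/(1/sqrt(-28 + 84) + 39788) = (28561 - 32510)/(1/sqrt(56) + 39788) = -3949/(sqrt(14)/28 + 39788) = -3949/(39788 + sqrt(14)/28) ≈ -0.099251)
-W = -(-799897952/8059341533 + 718*sqrt(14)/8059341533) = 799897952/8059341533 - 718*sqrt(14)/8059341533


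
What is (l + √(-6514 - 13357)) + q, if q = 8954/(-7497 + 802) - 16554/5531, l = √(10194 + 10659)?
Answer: -160353604/37030045 + 3*√2317 + I*√19871 ≈ 140.08 + 140.96*I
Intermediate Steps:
l = 3*√2317 (l = √20853 = 3*√2317 ≈ 144.41)
q = -160353604/37030045 (q = 8954/(-6695) - 16554*1/5531 = 8954*(-1/6695) - 16554/5531 = -8954/6695 - 16554/5531 = -160353604/37030045 ≈ -4.3304)
(l + √(-6514 - 13357)) + q = (3*√2317 + √(-6514 - 13357)) - 160353604/37030045 = (3*√2317 + √(-19871)) - 160353604/37030045 = (3*√2317 + I*√19871) - 160353604/37030045 = -160353604/37030045 + 3*√2317 + I*√19871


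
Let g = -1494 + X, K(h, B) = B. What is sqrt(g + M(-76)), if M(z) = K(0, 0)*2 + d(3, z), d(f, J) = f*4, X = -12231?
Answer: I*sqrt(13713) ≈ 117.1*I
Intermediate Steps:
g = -13725 (g = -1494 - 12231 = -13725)
d(f, J) = 4*f
M(z) = 12 (M(z) = 0*2 + 4*3 = 0 + 12 = 12)
sqrt(g + M(-76)) = sqrt(-13725 + 12) = sqrt(-13713) = I*sqrt(13713)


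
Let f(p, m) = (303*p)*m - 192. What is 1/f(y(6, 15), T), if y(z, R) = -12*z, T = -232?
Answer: 1/5061120 ≈ 1.9758e-7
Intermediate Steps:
f(p, m) = -192 + 303*m*p (f(p, m) = 303*m*p - 192 = -192 + 303*m*p)
1/f(y(6, 15), T) = 1/(-192 + 303*(-232)*(-12*6)) = 1/(-192 + 303*(-232)*(-72)) = 1/(-192 + 5061312) = 1/5061120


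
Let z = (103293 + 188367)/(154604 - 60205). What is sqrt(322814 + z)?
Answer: sqrt(2876678352491954)/94399 ≈ 568.17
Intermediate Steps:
z = 291660/94399 ≈ 3.0897
sqrt(322814 + z) = sqrt(322814 + 291660/94399) = sqrt(30473610446/94399) = sqrt(2876678352491954)/94399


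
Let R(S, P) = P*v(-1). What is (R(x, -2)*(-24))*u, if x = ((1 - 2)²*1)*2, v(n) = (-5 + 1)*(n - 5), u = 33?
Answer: 38016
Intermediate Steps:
v(n) = 20 - 4*n (v(n) = -4*(-5 + n) = 20 - 4*n)
x = 2 (x = ((-1)²*1)*2 = (1*1)*2 = 1*2 = 2)
R(S, P) = 24*P (R(S, P) = P*(20 - 4*(-1)) = P*(20 + 4) = P*24 = 24*P)
(R(x, -2)*(-24))*u = ((24*(-2))*(-24))*33 = -48*(-24)*33 = 1152*33 = 38016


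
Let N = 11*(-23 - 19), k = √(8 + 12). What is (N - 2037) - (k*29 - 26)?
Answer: -2473 - 58*√5 ≈ -2602.7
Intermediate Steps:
k = 2*√5 (k = √20 = 2*√5 ≈ 4.4721)
N = -462 (N = 11*(-42) = -462)
(N - 2037) - (k*29 - 26) = (-462 - 2037) - ((2*√5)*29 - 26) = -2499 - (58*√5 - 26) = -2499 - (-26 + 58*√5) = -2499 + (26 - 58*√5) = -2473 - 58*√5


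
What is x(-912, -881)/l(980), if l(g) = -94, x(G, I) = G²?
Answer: -415872/47 ≈ -8848.3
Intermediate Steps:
x(-912, -881)/l(980) = (-912)²/(-94) = 831744*(-1/94) = -415872/47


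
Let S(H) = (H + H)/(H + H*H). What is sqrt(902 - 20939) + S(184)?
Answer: 2/185 + I*sqrt(20037) ≈ 0.010811 + 141.55*I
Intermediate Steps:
S(H) = 2*H/(H + H**2) (S(H) = (2*H)/(H + H**2) = 2*H/(H + H**2))
sqrt(902 - 20939) + S(184) = sqrt(902 - 20939) + 2/(1 + 184) = sqrt(-20037) + 2/185 = I*sqrt(20037) + 2*(1/185) = I*sqrt(20037) + 2/185 = 2/185 + I*sqrt(20037)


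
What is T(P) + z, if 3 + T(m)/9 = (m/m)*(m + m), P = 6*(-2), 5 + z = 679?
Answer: 431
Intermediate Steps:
z = 674 (z = -5 + 679 = 674)
P = -12
T(m) = -27 + 18*m (T(m) = -27 + 9*((m/m)*(m + m)) = -27 + 9*(1*(2*m)) = -27 + 9*(2*m) = -27 + 18*m)
T(P) + z = (-27 + 18*(-12)) + 674 = (-27 - 216) + 674 = -243 + 674 = 431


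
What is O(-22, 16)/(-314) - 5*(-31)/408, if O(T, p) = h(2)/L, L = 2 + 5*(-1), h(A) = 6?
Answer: 24743/64056 ≈ 0.38627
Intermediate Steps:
L = -3 (L = 2 - 5 = -3)
O(T, p) = -2 (O(T, p) = 6/(-3) = 6*(-⅓) = -2)
O(-22, 16)/(-314) - 5*(-31)/408 = -2/(-314) - 5*(-31)/408 = -2*(-1/314) + 155*(1/408) = 1/157 + 155/408 = 24743/64056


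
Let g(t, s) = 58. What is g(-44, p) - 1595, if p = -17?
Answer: -1537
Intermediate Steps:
g(-44, p) - 1595 = 58 - 1595 = -1537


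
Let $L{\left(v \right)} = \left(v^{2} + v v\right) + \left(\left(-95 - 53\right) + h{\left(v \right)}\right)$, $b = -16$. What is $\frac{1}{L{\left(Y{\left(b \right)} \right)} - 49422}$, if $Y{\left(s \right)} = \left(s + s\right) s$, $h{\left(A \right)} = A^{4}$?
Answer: $\frac{1}{68719951454} \approx 1.4552 \cdot 10^{-11}$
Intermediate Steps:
$Y{\left(s \right)} = 2 s^{2}$ ($Y{\left(s \right)} = 2 s s = 2 s^{2}$)
$L{\left(v \right)} = -148 + v^{4} + 2 v^{2}$ ($L{\left(v \right)} = \left(v^{2} + v v\right) + \left(\left(-95 - 53\right) + v^{4}\right) = \left(v^{2} + v^{2}\right) + \left(-148 + v^{4}\right) = 2 v^{2} + \left(-148 + v^{4}\right) = -148 + v^{4} + 2 v^{2}$)
$\frac{1}{L{\left(Y{\left(b \right)} \right)} - 49422} = \frac{1}{\left(-148 + \left(2 \left(-16\right)^{2}\right)^{4} + 2 \left(2 \left(-16\right)^{2}\right)^{2}\right) - 49422} = \frac{1}{\left(-148 + \left(2 \cdot 256\right)^{4} + 2 \left(2 \cdot 256\right)^{2}\right) - 49422} = \frac{1}{\left(-148 + 512^{4} + 2 \cdot 512^{2}\right) - 49422} = \frac{1}{\left(-148 + 68719476736 + 2 \cdot 262144\right) - 49422} = \frac{1}{\left(-148 + 68719476736 + 524288\right) - 49422} = \frac{1}{68720000876 - 49422} = \frac{1}{68719951454}$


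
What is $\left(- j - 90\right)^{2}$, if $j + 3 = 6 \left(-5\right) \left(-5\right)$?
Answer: $56169$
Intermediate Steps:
$j = 147$ ($j = -3 + 6 \left(-5\right) \left(-5\right) = -3 - -150 = -3 + 150 = 147$)
$\left(- j - 90\right)^{2} = \left(\left(-1\right) 147 - 90\right)^{2} = \left(-147 - 90\right)^{2} = \left(-237\right)^{2} = 56169$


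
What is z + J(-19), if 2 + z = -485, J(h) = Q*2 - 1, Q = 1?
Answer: -486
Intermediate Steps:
J(h) = 1 (J(h) = 1*2 - 1 = 2 - 1 = 1)
z = -487 (z = -2 - 485 = -487)
z + J(-19) = -487 + 1 = -486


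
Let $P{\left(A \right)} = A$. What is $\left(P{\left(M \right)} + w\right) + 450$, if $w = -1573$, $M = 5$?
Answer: $-1118$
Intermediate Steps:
$\left(P{\left(M \right)} + w\right) + 450 = \left(5 - 1573\right) + 450 = -1568 + 450 = -1118$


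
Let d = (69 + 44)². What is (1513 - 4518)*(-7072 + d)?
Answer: -17119485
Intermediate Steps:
d = 12769 (d = 113² = 12769)
(1513 - 4518)*(-7072 + d) = (1513 - 4518)*(-7072 + 12769) = -3005*5697 = -17119485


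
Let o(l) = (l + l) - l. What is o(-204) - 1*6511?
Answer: -6715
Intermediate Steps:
o(l) = l (o(l) = 2*l - l = l)
o(-204) - 1*6511 = -204 - 1*6511 = -204 - 6511 = -6715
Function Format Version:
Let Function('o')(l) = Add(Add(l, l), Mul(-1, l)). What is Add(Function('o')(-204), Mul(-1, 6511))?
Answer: -6715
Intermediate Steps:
Function('o')(l) = l (Function('o')(l) = Add(Mul(2, l), Mul(-1, l)) = l)
Add(Function('o')(-204), Mul(-1, 6511)) = Add(-204, Mul(-1, 6511)) = Add(-204, -6511) = -6715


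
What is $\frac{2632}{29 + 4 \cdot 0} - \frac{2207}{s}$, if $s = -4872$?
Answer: $\frac{444383}{4872} \approx 91.212$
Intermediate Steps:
$\frac{2632}{29 + 4 \cdot 0} - \frac{2207}{s} = \frac{2632}{29 + 4 \cdot 0} - \frac{2207}{-4872} = \frac{2632}{29 + 0} - - \frac{2207}{4872} = \frac{2632}{29} + \frac{2207}{4872} = \frac{444383}{4872}$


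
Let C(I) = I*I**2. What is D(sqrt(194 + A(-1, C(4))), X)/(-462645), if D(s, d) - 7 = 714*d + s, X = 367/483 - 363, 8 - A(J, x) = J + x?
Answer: 1982849/3546945 - sqrt(139)/462645 ≈ 0.55900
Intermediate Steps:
C(I) = I**3
A(J, x) = 8 - J - x (A(J, x) = 8 - (J + x) = 8 + (-J - x) = 8 - J - x)
X = -174962/483 (X = 367*(1/483) - 363 = 367/483 - 363 = -174962/483 ≈ -362.24)
D(s, d) = 7 + s + 714*d (D(s, d) = 7 + (714*d + s) = 7 + (s + 714*d) = 7 + s + 714*d)
D(sqrt(194 + A(-1, C(4))), X)/(-462645) = (7 + sqrt(194 + (8 - 1*(-1) - 1*4**3)) + 714*(-174962/483))/(-462645) = (7 + sqrt(194 + (8 + 1 - 1*64)) - 5948708/23)*(-1/462645) = (7 + sqrt(194 + (8 + 1 - 64)) - 5948708/23)*(-1/462645) = (7 + sqrt(194 - 55) - 5948708/23)*(-1/462645) = (7 + sqrt(139) - 5948708/23)*(-1/462645) = (-5948547/23 + sqrt(139))*(-1/462645) = 1982849/3546945 - sqrt(139)/462645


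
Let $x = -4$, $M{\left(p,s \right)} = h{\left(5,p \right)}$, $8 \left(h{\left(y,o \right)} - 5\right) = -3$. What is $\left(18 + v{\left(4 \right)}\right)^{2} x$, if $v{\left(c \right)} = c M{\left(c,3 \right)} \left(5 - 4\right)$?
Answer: $-5329$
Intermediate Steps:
$h{\left(y,o \right)} = \frac{37}{8}$ ($h{\left(y,o \right)} = 5 + \frac{1}{8} \left(-3\right) = 5 - \frac{3}{8} = \frac{37}{8}$)
$M{\left(p,s \right)} = \frac{37}{8}$
$v{\left(c \right)} = \frac{37 c}{8}$ ($v{\left(c \right)} = c \frac{37}{8} \left(5 - 4\right) = \frac{37 c}{8} \left(5 - 4\right) = \frac{37 c}{8} \cdot 1 = \frac{37 c}{8}$)
$\left(18 + v{\left(4 \right)}\right)^{2} x = \left(18 + \frac{37}{8} \cdot 4\right)^{2} \left(-4\right) = \left(18 + \frac{37}{2}\right)^{2} \left(-4\right) = \left(\frac{73}{2}\right)^{2} \left(-4\right) = \frac{5329}{4} \left(-4\right) = -5329$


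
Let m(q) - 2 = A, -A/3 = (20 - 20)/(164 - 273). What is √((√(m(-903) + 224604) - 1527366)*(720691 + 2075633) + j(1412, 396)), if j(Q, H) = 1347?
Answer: √(-4271010201237 + 2796324*√224606) ≈ 2.0663e+6*I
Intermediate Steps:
A = 0 (A = -3*(20 - 20)/(164 - 273) = -0/(-109) = -0*(-1)/109 = -3*0 = 0)
m(q) = 2 (m(q) = 2 + 0 = 2)
√((√(m(-903) + 224604) - 1527366)*(720691 + 2075633) + j(1412, 396)) = √((√(2 + 224604) - 1527366)*(720691 + 2075633) + 1347) = √((√224606 - 1527366)*2796324 + 1347) = √((-1527366 + √224606)*2796324 + 1347) = √((-4271010202584 + 2796324*√224606) + 1347) = √(-4271010201237 + 2796324*√224606)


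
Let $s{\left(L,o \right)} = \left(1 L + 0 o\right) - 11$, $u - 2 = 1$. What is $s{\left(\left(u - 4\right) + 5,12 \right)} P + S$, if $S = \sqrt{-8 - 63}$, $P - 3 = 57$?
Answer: $-420 + i \sqrt{71} \approx -420.0 + 8.4261 i$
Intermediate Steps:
$u = 3$ ($u = 2 + 1 = 3$)
$P = 60$ ($P = 3 + 57 = 60$)
$s{\left(L,o \right)} = -11 + L$ ($s{\left(L,o \right)} = \left(L + 0\right) - 11 = L - 11 = -11 + L$)
$S = i \sqrt{71}$ ($S = \sqrt{-71} = i \sqrt{71} \approx 8.4261 i$)
$s{\left(\left(u - 4\right) + 5,12 \right)} P + S = \left(-11 + \left(\left(3 - 4\right) + 5\right)\right) 60 + i \sqrt{71} = \left(-11 + \left(-1 + 5\right)\right) 60 + i \sqrt{71} = \left(-11 + 4\right) 60 + i \sqrt{71} = \left(-7\right) 60 + i \sqrt{71} = -420 + i \sqrt{71}$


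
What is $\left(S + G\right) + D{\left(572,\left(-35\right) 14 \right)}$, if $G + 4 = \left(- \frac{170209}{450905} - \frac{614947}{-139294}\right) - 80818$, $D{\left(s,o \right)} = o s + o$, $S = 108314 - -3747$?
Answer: $- \frac{1205567659428737}{4831412390} \approx -2.4953 \cdot 10^{5}$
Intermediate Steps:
$S = 112061$ ($S = 108314 + 3747 = 112061$)
$D{\left(s,o \right)} = o + o s$
$G = - \frac{390464906524227}{4831412390}$ ($G = -4 - \frac{390445580874667}{4831412390} = - \frac{390464906524227}{4831412390} \approx -80818.0$)
$\left(S + G\right) + D{\left(572,\left(-35\right) 14 \right)} = \left(112061 - \frac{390464906524227}{4831412390}\right) + \left(-35\right) 14 \left(1 + 572\right) = \frac{150947997311563}{4831412390} - 280770 = - \frac{1205567659428737}{4831412390}$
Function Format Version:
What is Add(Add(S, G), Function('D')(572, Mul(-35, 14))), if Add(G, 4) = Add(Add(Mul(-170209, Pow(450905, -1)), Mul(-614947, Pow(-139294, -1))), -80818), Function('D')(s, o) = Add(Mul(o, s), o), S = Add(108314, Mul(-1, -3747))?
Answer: Rational(-1205567659428737, 4831412390) ≈ -2.4953e+5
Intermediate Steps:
S = 112061 (S = Add(108314, 3747) = 112061)
Function('D')(s, o) = Add(o, Mul(o, s))
G = Rational(-390464906524227, 4831412390) (G = Add(-4, Add(Add(Mul(-170209, Pow(450905, -1)), Mul(-614947, Pow(-139294, -1))), -80818)) = Add(-4, Add(Add(Mul(-170209, Rational(1, 450905)), Mul(-614947, Rational(-1, 139294))), -80818)) = Add(-4, Add(Add(Rational(-13093, 34685), Rational(614947, 139294)), -80818)) = Add(-4, Add(Rational(19505660353, 4831412390), -80818)) = Add(-4, Rational(-390445580874667, 4831412390)) = Rational(-390464906524227, 4831412390) ≈ -80818.)
Add(Add(S, G), Function('D')(572, Mul(-35, 14))) = Add(Add(112061, Rational(-390464906524227, 4831412390)), Mul(Mul(-35, 14), Add(1, 572))) = Add(Rational(150947997311563, 4831412390), Mul(-490, 573)) = Add(Rational(150947997311563, 4831412390), -280770) = Rational(-1205567659428737, 4831412390)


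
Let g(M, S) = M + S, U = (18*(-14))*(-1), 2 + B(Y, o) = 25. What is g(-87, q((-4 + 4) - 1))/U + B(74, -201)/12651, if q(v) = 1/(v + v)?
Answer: -104873/303624 ≈ -0.34540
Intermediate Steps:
B(Y, o) = 23 (B(Y, o) = -2 + 25 = 23)
q(v) = 1/(2*v)
U = 252 (U = -252*(-1) = 252)
g(-87, q((-4 + 4) - 1))/U + B(74, -201)/12651 = (-87 + 1/(2*((-4 + 4) - 1)))/252 + 23/12651 = (-87 + 1/(2*(0 - 1)))*(1/252) + 23*(1/12651) = (-87 + (½)/(-1))*(1/252) + 23/12651 = (-87 + (½)*(-1))*(1/252) + 23/12651 = (-87 - ½)*(1/252) + 23/12651 = -175/2*1/252 + 23/12651 = -25/72 + 23/12651 = -104873/303624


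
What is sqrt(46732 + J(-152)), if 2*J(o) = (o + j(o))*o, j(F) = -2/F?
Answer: sqrt(58283) ≈ 241.42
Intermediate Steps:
J(o) = o*(o - 2/o)/2 (J(o) = ((o - 2/o)*o)/2 = (o*(o - 2/o))/2 = o*(o - 2/o)/2)
sqrt(46732 + J(-152)) = sqrt(46732 + (-1 + (1/2)*(-152)**2)) = sqrt(46732 + (-1 + (1/2)*23104)) = sqrt(46732 + (-1 + 11552)) = sqrt(46732 + 11551) = sqrt(58283)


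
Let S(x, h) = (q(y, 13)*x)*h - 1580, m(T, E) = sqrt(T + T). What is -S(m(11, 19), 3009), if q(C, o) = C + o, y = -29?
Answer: 1580 + 48144*sqrt(22) ≈ 2.2740e+5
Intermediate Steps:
m(T, E) = sqrt(2)*sqrt(T) (m(T, E) = sqrt(2*T) = sqrt(2)*sqrt(T))
S(x, h) = -1580 - 16*h*x (S(x, h) = ((-29 + 13)*x)*h - 1580 = (-16*x)*h - 1580 = -16*h*x - 1580 = -1580 - 16*h*x)
-S(m(11, 19), 3009) = -(-1580 - 16*3009*sqrt(2)*sqrt(11)) = -(-1580 - 16*3009*sqrt(22)) = -(-1580 - 48144*sqrt(22)) = 1580 + 48144*sqrt(22)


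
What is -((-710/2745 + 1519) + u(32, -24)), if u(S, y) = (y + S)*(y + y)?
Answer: -622973/549 ≈ -1134.7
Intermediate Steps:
u(S, y) = 2*y*(S + y) (u(S, y) = (S + y)*(2*y) = 2*y*(S + y))
-((-710/2745 + 1519) + u(32, -24)) = -((-710/2745 + 1519) + 2*(-24)*(32 - 24)) = -((-710*1/2745 + 1519) + 2*(-24)*8) = -((-142/549 + 1519) - 384) = -(833789/549 - 384) = -1*622973/549 = -622973/549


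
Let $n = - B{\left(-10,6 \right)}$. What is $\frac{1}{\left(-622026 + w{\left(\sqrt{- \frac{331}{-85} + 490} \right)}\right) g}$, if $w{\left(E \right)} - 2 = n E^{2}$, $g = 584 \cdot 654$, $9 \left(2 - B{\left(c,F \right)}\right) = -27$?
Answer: $- \frac{17}{4054781149104} \approx -4.1926 \cdot 10^{-12}$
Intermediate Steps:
$B{\left(c,F \right)} = 5$ ($B{\left(c,F \right)} = 2 - -3 = 2 + 3 = 5$)
$g = 381936$
$n = -5$ ($n = \left(-1\right) 5 = -5$)
$w{\left(E \right)} = 2 - 5 E^{2}$
$\frac{1}{\left(-622026 + w{\left(\sqrt{- \frac{331}{-85} + 490} \right)}\right) g} = \frac{1}{\left(-622026 + \left(2 - 5 \left(\sqrt{- \frac{331}{-85} + 490}\right)^{2}\right)\right) 381936} = \frac{1}{-622026 + \left(2 - 5 \left(\sqrt{\left(-331\right) \left(- \frac{1}{85}\right) + 490}\right)^{2}\right)} \frac{1}{381936} = \frac{1}{-622026 + \left(2 - 5 \left(\sqrt{\frac{331}{85} + 490}\right)^{2}\right)} \frac{1}{381936} = \frac{1}{-622026 + \left(2 - 5 \left(\sqrt{\frac{41981}{85}}\right)^{2}\right)} \frac{1}{381936} = \frac{1}{-622026 + \left(2 - 5 \left(\frac{\sqrt{3568385}}{85}\right)^{2}\right)} \frac{1}{381936} = \frac{1}{-622026 + \left(2 - \frac{41981}{17}\right)} \frac{1}{381936} = \frac{1}{-622026 - \frac{41947}{17}} \cdot \frac{1}{381936} = \frac{1}{- \frac{10616389}{17}} \cdot \frac{1}{381936} = \left(- \frac{17}{10616389}\right) \frac{1}{381936} = - \frac{17}{4054781149104}$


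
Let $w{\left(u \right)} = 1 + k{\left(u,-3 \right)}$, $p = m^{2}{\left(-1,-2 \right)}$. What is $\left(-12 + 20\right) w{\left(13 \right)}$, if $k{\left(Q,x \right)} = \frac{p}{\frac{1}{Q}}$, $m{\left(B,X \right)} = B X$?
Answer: $424$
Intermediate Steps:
$p = 4$ ($p = \left(\left(-1\right) \left(-2\right)\right)^{2} = 2^{2} = 4$)
$k{\left(Q,x \right)} = 4 Q$ ($k{\left(Q,x \right)} = \frac{4}{\frac{1}{Q}} = 4 Q$)
$w{\left(u \right)} = 1 + 4 u$
$\left(-12 + 20\right) w{\left(13 \right)} = \left(-12 + 20\right) \left(1 + 4 \cdot 13\right) = 8 \left(1 + 52\right) = 8 \cdot 53 = 424$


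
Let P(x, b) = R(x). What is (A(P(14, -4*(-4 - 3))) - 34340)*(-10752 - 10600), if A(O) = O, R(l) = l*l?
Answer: 729042688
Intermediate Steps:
R(l) = l**2
P(x, b) = x**2
(A(P(14, -4*(-4 - 3))) - 34340)*(-10752 - 10600) = (14**2 - 34340)*(-10752 - 10600) = (196 - 34340)*(-21352) = -34144*(-21352) = 729042688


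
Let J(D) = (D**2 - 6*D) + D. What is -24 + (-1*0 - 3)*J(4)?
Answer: -12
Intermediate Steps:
J(D) = D**2 - 5*D
-24 + (-1*0 - 3)*J(4) = -24 + (-1*0 - 3)*(4*(-5 + 4)) = -24 + (0 - 3)*(4*(-1)) = -24 - 3*(-4) = -24 + 12 = -12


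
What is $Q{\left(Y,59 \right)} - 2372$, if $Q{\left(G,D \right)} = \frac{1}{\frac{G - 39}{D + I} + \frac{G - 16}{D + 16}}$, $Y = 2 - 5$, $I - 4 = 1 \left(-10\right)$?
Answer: $- \frac{9864379}{4157} \approx -2373.0$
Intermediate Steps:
$I = -6$ ($I = 4 + 1 \left(-10\right) = 4 - 10 = -6$)
$Y = -3$
$Q{\left(G,D \right)} = \frac{1}{\frac{-39 + G}{-6 + D} + \frac{-16 + G}{16 + D}}$ ($Q{\left(G,D \right)} = \frac{1}{\frac{G - 39}{D - 6} + \frac{G - 16}{D + 16}} = \frac{1}{\frac{-39 + G}{-6 + D} + \frac{-16 + G}{16 + D}}$)
$Q{\left(Y,59 \right)} - 2372 = \frac{-96 + 59^{2} + 10 \cdot 59}{-528 - 3245 + 10 \left(-3\right) + 2 \cdot 59 \left(-3\right)} - 2372 = \frac{-96 + 3481 + 590}{-528 - 3245 - 30 - 354} - 2372 = \frac{1}{-4157} \cdot 3975 - 2372 = \left(- \frac{1}{4157}\right) 3975 - 2372 = - \frac{3975}{4157} - 2372 = - \frac{9864379}{4157}$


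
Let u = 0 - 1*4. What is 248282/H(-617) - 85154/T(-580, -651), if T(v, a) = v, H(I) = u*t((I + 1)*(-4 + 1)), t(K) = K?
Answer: 60681851/535920 ≈ 113.23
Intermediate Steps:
u = -4 (u = 0 - 4 = -4)
H(I) = 12 + 12*I (H(I) = -4*(I + 1)*(-4 + 1) = -4*(1 + I)*(-3) = -4*(-3 - 3*I) = 12 + 12*I)
248282/H(-617) - 85154/T(-580, -651) = 248282/(12 + 12*(-617)) - 85154/(-580) = 248282/(12 - 7404) - 85154*(-1/580) = 248282/(-7392) + 42577/290 = 248282*(-1/7392) + 42577/290 = -124141/3696 + 42577/290 = 60681851/535920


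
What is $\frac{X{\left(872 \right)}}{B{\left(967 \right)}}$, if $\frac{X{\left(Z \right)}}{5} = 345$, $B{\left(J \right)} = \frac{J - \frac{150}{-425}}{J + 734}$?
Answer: $\frac{433755}{143} \approx 3033.3$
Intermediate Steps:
$B{\left(J \right)} = \frac{\frac{6}{17} + J}{734 + J}$ ($B{\left(J \right)} = \frac{J - - \frac{6}{17}}{734 + J} = \frac{J + \frac{6}{17}}{734 + J} = \frac{\frac{6}{17} + J}{734 + J}$)
$X{\left(Z \right)} = 1725$ ($X{\left(Z \right)} = 5 \cdot 345 = 1725$)
$\frac{X{\left(872 \right)}}{B{\left(967 \right)}} = \frac{1725}{\frac{1}{734 + 967} \left(\frac{6}{17} + 967\right)} = \frac{1725}{\frac{1}{1701} \cdot \frac{16445}{17}} = \frac{1725}{\frac{16445}{28917}} = 1725 \cdot \frac{28917}{16445} = \frac{433755}{143}$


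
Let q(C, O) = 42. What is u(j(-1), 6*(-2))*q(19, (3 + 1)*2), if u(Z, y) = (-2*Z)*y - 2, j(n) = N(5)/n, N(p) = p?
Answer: -5124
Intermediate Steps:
j(n) = 5/n
u(Z, y) = -2 - 2*Z*y (u(Z, y) = -2*Z*y - 2 = -2 - 2*Z*y)
u(j(-1), 6*(-2))*q(19, (3 + 1)*2) = (-2 - 2*5/(-1)*6*(-2))*42 = (-2 - 2*5*(-1)*(-12))*42 = (-2 - 2*(-5)*(-12))*42 = (-2 - 120)*42 = -122*42 = -5124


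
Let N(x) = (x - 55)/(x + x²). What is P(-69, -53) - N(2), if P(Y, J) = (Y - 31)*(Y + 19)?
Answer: 30053/6 ≈ 5008.8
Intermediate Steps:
P(Y, J) = (-31 + Y)*(19 + Y)
N(x) = (-55 + x)/(x + x²)
P(-69, -53) - N(2) = (-589 + (-69)² - 12*(-69)) - (-55 + 2)/(2*(1 + 2)) = (-589 + 4761 + 828) - (-53)/(2*3) = 5000 - (-53)/(2*3) = 5000 - 1*(-53/6) = 5000 + 53/6 = 30053/6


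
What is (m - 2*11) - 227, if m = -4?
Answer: -253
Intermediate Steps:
(m - 2*11) - 227 = (-4 - 2*11) - 227 = (-4 - 22) - 227 = -26 - 227 = -253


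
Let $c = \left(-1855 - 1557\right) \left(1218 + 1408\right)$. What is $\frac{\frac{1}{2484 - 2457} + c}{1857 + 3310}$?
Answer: $- \frac{241917623}{139509} \approx -1734.1$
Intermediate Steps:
$c = -8959912$ ($c = \left(-3412\right) 2626 = -8959912$)
$\frac{\frac{1}{2484 - 2457} + c}{1857 + 3310} = \frac{\frac{1}{2484 - 2457} - 8959912}{1857 + 3310} = \frac{\frac{1}{27} - 8959912}{5167} = \left(\frac{1}{27} - 8959912\right) \frac{1}{5167} = \left(- \frac{241917623}{27}\right) \frac{1}{5167} = - \frac{241917623}{139509}$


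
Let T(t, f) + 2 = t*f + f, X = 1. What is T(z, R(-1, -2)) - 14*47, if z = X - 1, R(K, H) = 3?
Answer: -657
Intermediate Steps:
z = 0 (z = 1 - 1 = 0)
T(t, f) = -2 + f + f*t (T(t, f) = -2 + (t*f + f) = -2 + (f*t + f) = -2 + (f + f*t) = -2 + f + f*t)
T(z, R(-1, -2)) - 14*47 = (-2 + 3 + 3*0) - 14*47 = (-2 + 3 + 0) - 658 = 1 - 658 = -657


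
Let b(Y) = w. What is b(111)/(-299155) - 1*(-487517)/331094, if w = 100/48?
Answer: 9211102633/6255690036 ≈ 1.4724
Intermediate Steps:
w = 25/12 (w = 100*(1/48) = 25/12 ≈ 2.0833)
b(Y) = 25/12
b(111)/(-299155) - 1*(-487517)/331094 = (25/12)/(-299155) - 1*(-487517)/331094 = (25/12)*(-1/299155) + 487517*(1/331094) = -5/717972 + 487517/331094 = 9211102633/6255690036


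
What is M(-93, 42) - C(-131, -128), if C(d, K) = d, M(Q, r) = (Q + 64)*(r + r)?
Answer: -2305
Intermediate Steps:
M(Q, r) = 2*r*(64 + Q) (M(Q, r) = (64 + Q)*(2*r) = 2*r*(64 + Q))
M(-93, 42) - C(-131, -128) = 2*42*(64 - 93) - 1*(-131) = 2*42*(-29) + 131 = -2436 + 131 = -2305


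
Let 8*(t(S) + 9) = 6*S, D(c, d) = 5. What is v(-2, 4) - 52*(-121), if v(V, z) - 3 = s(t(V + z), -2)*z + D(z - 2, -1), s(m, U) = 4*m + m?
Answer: 6150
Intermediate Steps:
t(S) = -9 + 3*S/4 (t(S) = -9 + (6*S)/8 = -9 + 3*S/4)
s(m, U) = 5*m
v(V, z) = 8 + z*(-45 + 15*V/4 + 15*z/4) (v(V, z) = 3 + ((5*(-9 + 3*(V + z)/4))*z + 5) = 3 + ((5*(-9 + (3*V/4 + 3*z/4)))*z + 5) = 3 + ((5*(-9 + 3*V/4 + 3*z/4))*z + 5) = 3 + ((-45 + 15*V/4 + 15*z/4)*z + 5) = 3 + (z*(-45 + 15*V/4 + 15*z/4) + 5) = 3 + (5 + z*(-45 + 15*V/4 + 15*z/4)) = 8 + z*(-45 + 15*V/4 + 15*z/4))
v(-2, 4) - 52*(-121) = (8 + (15/4)*4*(-12 - 2 + 4)) - 52*(-121) = (8 + (15/4)*4*(-10)) + 6292 = (8 - 150) + 6292 = -142 + 6292 = 6150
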